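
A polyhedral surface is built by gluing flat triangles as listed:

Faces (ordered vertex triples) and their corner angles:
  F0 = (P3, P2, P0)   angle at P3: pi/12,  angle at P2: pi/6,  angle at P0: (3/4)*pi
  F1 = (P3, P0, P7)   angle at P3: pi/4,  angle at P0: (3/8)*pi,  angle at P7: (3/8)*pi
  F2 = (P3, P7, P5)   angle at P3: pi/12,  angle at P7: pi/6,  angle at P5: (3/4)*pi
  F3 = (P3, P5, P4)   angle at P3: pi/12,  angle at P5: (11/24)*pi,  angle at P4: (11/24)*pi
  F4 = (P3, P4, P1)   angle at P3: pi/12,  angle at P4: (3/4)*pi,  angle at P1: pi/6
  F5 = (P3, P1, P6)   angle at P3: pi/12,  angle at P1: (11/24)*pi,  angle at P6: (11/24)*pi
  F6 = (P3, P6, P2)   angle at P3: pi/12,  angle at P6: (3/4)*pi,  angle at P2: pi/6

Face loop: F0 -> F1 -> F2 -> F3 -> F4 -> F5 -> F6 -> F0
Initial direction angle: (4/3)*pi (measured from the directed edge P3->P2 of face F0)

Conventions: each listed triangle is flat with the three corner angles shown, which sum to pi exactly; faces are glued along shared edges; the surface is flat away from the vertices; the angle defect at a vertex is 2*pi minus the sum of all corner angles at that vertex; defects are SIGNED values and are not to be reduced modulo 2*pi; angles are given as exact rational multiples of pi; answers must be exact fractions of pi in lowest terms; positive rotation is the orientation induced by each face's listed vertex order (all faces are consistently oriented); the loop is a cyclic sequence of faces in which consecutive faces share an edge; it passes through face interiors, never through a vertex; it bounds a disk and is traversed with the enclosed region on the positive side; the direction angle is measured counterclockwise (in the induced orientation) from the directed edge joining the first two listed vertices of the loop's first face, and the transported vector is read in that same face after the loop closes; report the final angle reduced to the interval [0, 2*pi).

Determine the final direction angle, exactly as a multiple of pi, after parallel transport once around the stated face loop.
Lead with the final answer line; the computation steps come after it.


Answer: final direction angle = (7/12)*pi

enclosed vertex P3: corner angles sum to (3/4)*pi, defect = 2*pi - (3/4)*pi = (5/4)*pi
final direction = starting direction + enclosed defect total, reduced mod 2*pi (induced orientation)
final angle = (4/3)*pi + (5/4)*pi = (7/12)*pi (mod 2*pi)


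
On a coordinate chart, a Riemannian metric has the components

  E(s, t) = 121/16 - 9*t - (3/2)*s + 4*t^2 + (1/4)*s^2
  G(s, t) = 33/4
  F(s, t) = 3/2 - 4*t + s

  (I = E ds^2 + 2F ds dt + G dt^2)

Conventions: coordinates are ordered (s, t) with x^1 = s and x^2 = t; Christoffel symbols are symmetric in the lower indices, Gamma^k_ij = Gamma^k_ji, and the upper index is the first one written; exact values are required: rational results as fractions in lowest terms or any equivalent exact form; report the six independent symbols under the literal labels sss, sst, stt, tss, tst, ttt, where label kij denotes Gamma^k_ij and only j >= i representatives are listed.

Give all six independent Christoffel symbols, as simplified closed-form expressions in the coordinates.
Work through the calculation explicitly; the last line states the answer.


E = 121/16 - 9*t - (3/2)*s + 4*t^2 + (1/4)*s^2; F = 3/2 - 4*t + s; G = 33/4
Gamma^k_ij = (1/2) g^{kl} (d_i g_jl + d_j g_il - d_l g_ij), with g^inv = (1/(EG-F^2)) [[G, -F], [-F, E]]
first partials: E_s = -3/2 + (1/2)*s, E_t = -9 + 8*t, F_s = 1, F_t = -4, G_s = 0, G_t = 0
D = EG - F^2 = 3849/64 - (249/4)*t - (123/8)*s + 17*t^2 + 8*s*t + (17/16)*s^2
expanded: Gamma^s_ss = (G E_s - 2F F_s + F E_t)/(2D), Gamma^s_st = (G E_t - F G_s)/(2D), Gamma^s_tt = (2G F_t - G G_s - F G_t)/(2D), Gamma^t_ss = (2E F_s - E E_t - F E_s)/(2D), Gamma^t_st = (E G_s - F E_t)/(2D), Gamma^t_tt = (E G_t - 2F F_t + F G_s)/(2D); substitute and cancel common factors

Answer: Gamma_sss = (256*s*t - 220*s - 1024*t^2 + 1792*t - 924)/(68*s^2 + 512*s*t - 984*s + 1088*t^2 - 3984*t + 3849), Gamma_sst = (2112*t - 2376)/(68*s^2 + 512*s*t - 984*s + 1088*t^2 - 3984*t + 3849), Gamma_stt = -2112/(68*s^2 + 512*s*t - 984*s + 1088*t^2 - 3984*t + 3849), Gamma_tss = (-64*s^2*t + 72*s^2 + 448*s*t - 504*s - 1024*t^3 + 3712*t^2 - 5296*t + 2734)/(68*s^2 + 512*s*t - 984*s + 1088*t^2 - 3984*t + 3849), Gamma_tst = (-256*s*t + 288*s + 1024*t^2 - 1536*t + 432)/(68*s^2 + 512*s*t - 984*s + 1088*t^2 - 3984*t + 3849), Gamma_ttt = (256*s - 1024*t + 384)/(68*s^2 + 512*s*t - 984*s + 1088*t^2 - 3984*t + 3849)


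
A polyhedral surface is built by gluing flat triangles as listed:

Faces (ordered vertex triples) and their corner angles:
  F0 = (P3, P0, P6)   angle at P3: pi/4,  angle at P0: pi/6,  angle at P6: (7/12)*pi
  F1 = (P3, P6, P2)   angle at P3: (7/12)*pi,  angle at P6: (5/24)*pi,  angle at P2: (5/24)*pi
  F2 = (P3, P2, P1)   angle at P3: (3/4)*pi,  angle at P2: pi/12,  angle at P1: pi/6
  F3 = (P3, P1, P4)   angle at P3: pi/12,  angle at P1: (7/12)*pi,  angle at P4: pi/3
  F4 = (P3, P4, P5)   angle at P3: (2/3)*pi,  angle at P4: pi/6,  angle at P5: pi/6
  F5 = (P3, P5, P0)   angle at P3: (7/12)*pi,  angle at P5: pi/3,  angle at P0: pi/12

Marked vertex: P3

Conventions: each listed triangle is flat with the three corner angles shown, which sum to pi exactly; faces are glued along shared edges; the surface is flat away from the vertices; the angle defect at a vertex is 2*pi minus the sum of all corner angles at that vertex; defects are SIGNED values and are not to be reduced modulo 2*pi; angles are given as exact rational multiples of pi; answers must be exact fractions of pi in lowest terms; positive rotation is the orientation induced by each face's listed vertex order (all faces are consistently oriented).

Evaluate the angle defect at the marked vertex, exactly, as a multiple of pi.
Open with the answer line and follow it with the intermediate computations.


Answer: defect(P3) = (-11/12)*pi

Sum of corner angles at P3: (35/12)*pi
defect = 2*pi - (35/12)*pi


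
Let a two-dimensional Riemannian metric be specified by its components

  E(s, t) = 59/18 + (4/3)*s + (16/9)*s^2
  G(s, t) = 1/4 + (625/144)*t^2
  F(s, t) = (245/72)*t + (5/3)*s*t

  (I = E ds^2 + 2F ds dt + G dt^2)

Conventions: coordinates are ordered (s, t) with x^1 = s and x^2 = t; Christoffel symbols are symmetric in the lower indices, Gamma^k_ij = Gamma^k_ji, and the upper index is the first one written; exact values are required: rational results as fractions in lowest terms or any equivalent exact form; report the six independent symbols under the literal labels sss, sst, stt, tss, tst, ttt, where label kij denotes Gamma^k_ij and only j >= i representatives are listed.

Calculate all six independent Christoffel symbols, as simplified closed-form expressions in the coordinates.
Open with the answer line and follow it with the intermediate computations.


Answer: Gamma_sss = (25600*s*t^2 + 2304*s - 14400*t^2 + 864)/(25600*s^2*t^2 + 2304*s^2 - 28800*s*t^2 + 1728*s + 13725*t^2 + 4248), Gamma_sst = 0, Gamma_stt = (2160*s + 4410)/(25600*s^2*t^2 + 2304*s^2 - 28800*s*t^2 + 1728*s + 13725*t^2 + 4248), Gamma_tss = (-25600*s*t + 16560*t)/(25600*s^2*t^2 + 2304*s^2 - 28800*s*t^2 + 1728*s + 13725*t^2 + 4248), Gamma_tst = 0, Gamma_ttt = (25600*s^2*t - 28800*s*t + 13725*t)/(25600*s^2*t^2 + 2304*s^2 - 28800*s*t^2 + 1728*s + 13725*t^2 + 4248)

E = 59/18 + (4/3)*s + (16/9)*s^2; F = (245/72)*t + (5/3)*s*t; G = 1/4 + (625/144)*t^2
Gamma^k_ij = (1/2) g^{kl} (d_i g_jl + d_j g_il - d_l g_ij), with g^inv = (1/(EG-F^2)) [[G, -F], [-F, E]]
first partials: E_s = 4/3 + (32/9)*s, E_t = 0, F_s = (5/3)*t, F_t = 245/72 + (5/3)*s, G_s = 0, G_t = (625/72)*t
D = EG - F^2 = 59/72 + (1/3)*s + (1525/576)*t^2 + (4/9)*s^2 - (50/9)*s*t^2 + (400/81)*s^2*t^2
expanded: Gamma^s_ss = (G E_s - 2F F_s + F E_t)/(2D), Gamma^s_st = (G E_t - F G_s)/(2D), Gamma^s_tt = (2G F_t - G G_s - F G_t)/(2D), Gamma^t_ss = (2E F_s - E E_t - F E_s)/(2D), Gamma^t_st = (E G_s - F E_t)/(2D), Gamma^t_tt = (E G_t - 2F F_t + F G_s)/(2D); substitute and cancel common factors


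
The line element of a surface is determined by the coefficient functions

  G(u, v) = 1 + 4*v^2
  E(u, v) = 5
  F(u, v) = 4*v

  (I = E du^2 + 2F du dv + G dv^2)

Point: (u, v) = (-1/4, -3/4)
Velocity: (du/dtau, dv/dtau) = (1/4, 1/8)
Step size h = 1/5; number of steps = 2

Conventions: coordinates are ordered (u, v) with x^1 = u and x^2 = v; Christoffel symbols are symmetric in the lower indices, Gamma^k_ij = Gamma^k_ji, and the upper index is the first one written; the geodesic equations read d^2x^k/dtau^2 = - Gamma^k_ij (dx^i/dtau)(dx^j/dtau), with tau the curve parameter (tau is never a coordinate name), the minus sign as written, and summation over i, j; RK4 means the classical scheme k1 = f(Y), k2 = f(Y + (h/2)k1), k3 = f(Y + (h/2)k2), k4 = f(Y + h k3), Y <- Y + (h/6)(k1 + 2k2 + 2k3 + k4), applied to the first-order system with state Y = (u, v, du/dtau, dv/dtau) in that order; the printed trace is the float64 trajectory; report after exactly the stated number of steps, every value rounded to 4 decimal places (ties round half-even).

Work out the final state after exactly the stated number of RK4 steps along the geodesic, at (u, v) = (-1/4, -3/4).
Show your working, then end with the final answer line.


f(Y) = (du/dtau, dv/dtau, -Gamma^u_ij Y'^i Y'^j, -Gamma^v_ij Y'^i Y'^j) with the Gammas evaluated at the stage position; h = 0.200000; intermediate values shown to 6 dp
step 0: u = -0.2500, v = -0.7500, du/dtau = 0.2500, dv/dtau = 0.1250
step 1:
  k1: at (u, v) = (-0.250000, -0.750000), (du/dtau, dv/dtau) = (0.250000, 0.125000); Gamma_uuu = 0.000000, Gamma_uuv = 0.000000, Gamma_uvv = 0.551724, Gamma_vuu = 0.000000, Gamma_vuv = 0.000000, Gamma_vvv = -0.413793; k1 = (0.250000, 0.125000, -0.008621, 0.006466)
  k2: at (u, v) = (-0.225000, -0.737500), (du/dtau, dv/dtau) = (0.249138, 0.125647); Gamma_uuu = 0.000000, Gamma_uuv = 0.000000, Gamma_uvv = 0.557443, Gamma_vuu = 0.000000, Gamma_vuv = 0.000000, Gamma_vvv = -0.411114; k2 = (0.249138, 0.125647, -0.008800, 0.006490)
  k3: at (u, v) = (-0.225086, -0.737435), (du/dtau, dv/dtau) = (0.249120, 0.125649); Gamma_uuu = 0.000000, Gamma_uuv = 0.000000, Gamma_uvv = 0.557472, Gamma_vuu = 0.000000, Gamma_vuv = 0.000000, Gamma_vvv = -0.411100; k3 = (0.249120, 0.125649, -0.008801, 0.006490)
  k4: at (u, v) = (-0.200176, -0.724870), (du/dtau, dv/dtau) = (0.248240, 0.126298); Gamma_uuu = 0.000000, Gamma_uuv = 0.000000, Gamma_uvv = 0.563242, Gamma_vuu = 0.000000, Gamma_vuv = 0.000000, Gamma_vvv = -0.408277; k4 = (0.248240, 0.126298, -0.008984, 0.006513)
  Y <- Y + (h/6)(k1 + 2k2 + 2k3 + k4): u = -0.2002, v = -0.7249, du/dtau = 0.2482, dv/dtau = 0.1263
step 2:
  k1: at (u, v) = (-0.200175, -0.724870), (du/dtau, dv/dtau) = (0.248240, 0.126298); Gamma_uuu = 0.000000, Gamma_uuv = 0.000000, Gamma_uvv = 0.563242, Gamma_vuu = 0.000000, Gamma_vuv = 0.000000, Gamma_vvv = -0.408277; k1 = (0.248240, 0.126298, -0.008984, 0.006513)
  k2: at (u, v) = (-0.175351, -0.712241), (du/dtau, dv/dtau) = (0.247341, 0.126949); Gamma_uuu = 0.000000, Gamma_uuv = 0.000000, Gamma_uvv = 0.569059, Gamma_vuu = 0.000000, Gamma_vuv = 0.000000, Gamma_vvv = -0.405307; k2 = (0.247341, 0.126949, -0.009171, 0.006532)
  k3: at (u, v) = (-0.175441, -0.712175), (du/dtau, dv/dtau) = (0.247323, 0.126951); Gamma_uuu = 0.000000, Gamma_uuv = 0.000000, Gamma_uvv = 0.569089, Gamma_vuu = 0.000000, Gamma_vuv = 0.000000, Gamma_vvv = -0.405291; k3 = (0.247323, 0.126951, -0.009172, 0.006532)
  k4: at (u, v) = (-0.150710, -0.699480), (du/dtau, dv/dtau) = (0.246405, 0.127604); Gamma_uuu = 0.000000, Gamma_uuv = 0.000000, Gamma_uvv = 0.574953, Gamma_vuu = 0.000000, Gamma_vuv = 0.000000, Gamma_vvv = -0.402168; k4 = (0.246405, 0.127604, -0.009362, 0.006548)
  Y <- Y + (h/6)(k1 + 2k2 + 2k3 + k4): u = -0.1507, v = -0.6995, du/dtau = 0.2464, dv/dtau = 0.1276

Answer: u = -0.1507, v = -0.6995, du/dtau = 0.2464, dv/dtau = 0.1276


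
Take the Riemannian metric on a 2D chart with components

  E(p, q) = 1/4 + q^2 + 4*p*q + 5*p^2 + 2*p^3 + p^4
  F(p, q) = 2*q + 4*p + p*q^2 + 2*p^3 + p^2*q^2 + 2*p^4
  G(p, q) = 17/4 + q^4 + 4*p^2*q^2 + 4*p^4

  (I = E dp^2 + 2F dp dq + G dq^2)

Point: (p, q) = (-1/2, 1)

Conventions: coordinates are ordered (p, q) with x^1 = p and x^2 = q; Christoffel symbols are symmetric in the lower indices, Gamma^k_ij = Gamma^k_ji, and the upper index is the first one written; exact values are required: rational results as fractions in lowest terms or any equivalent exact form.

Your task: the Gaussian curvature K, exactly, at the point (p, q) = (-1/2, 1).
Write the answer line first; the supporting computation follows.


Answer: K = -122048/14641

E = 5/16, F = -3/8, G = 13/2, EG - F^2 = 121/64 at the point
E_p = 0, E_q = 0, F_p = 9/2, F_q = 3/2, G_p = -6, G_q = 6
E_qq = 2, F_pq = 0, G_pp = 20
By Brioschi, K is (det M1 - det M2) divided by (EG - F^2) squared.
M1 = [[-E_qq/2 + F_pq - G_pp/2, E_p/2, F_p - E_q/2], [F_q - G_p/2, E, F], [G_q/2, F, G]] = [[-11, 0, 9/2], [9/2, 5/16, -3/8], [3, -3/8, 13/2]]; det M1 = -2087/64
M2 = [[0, E_q/2, G_p/2], [E_q/2, E, F], [G_p/2, F, G]] = [[0, 0, -3], [0, 5/16, -3/8], [-3, -3/8, 13/2]]; det M2 = -45/16
det M1 - det M2 = -1907/64; K = -1907/64 / (121/64)^2 = -122048/14641


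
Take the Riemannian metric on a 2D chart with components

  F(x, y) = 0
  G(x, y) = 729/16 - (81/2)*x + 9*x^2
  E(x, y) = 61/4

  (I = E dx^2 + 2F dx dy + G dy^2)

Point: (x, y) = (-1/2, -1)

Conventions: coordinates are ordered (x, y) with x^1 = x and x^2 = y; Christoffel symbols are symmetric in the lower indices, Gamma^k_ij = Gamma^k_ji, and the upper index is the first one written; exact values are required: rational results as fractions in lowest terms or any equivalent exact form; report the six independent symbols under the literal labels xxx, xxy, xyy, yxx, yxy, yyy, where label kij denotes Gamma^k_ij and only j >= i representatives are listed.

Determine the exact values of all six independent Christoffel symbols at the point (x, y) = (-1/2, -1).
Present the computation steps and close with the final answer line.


E = 61/4, F = 0, G = 1089/16 at the point
E_x = 0, E_y = 0, F_x = 0, F_y = 0, G_x = -99/2, G_y = 0
EG - F^2 = 66429/64;  g^inv = (64/66429) * [[1089/16, 0], [0, 61/4]]
first-kind symbols [ij,l] = (1/2)(d_i g_jl + d_j g_il - d_l g_ij): [xx,x] = E_x/2 = 0, [xx,y] = F_x - E_y/2 = 0, [xy,x] = E_y/2 = 0, [xy,y] = G_x/2 = -99/4, [yy,x] = F_y - G_x/2 = 99/4, [yy,y] = G_y/2 = 0
Gamma^x_ij = (G*[ij,x] - F*[ij,y])/(EG - F^2), Gamma^y_ij = (E*[ij,y] - F*[ij,x])/(EG - F^2)

Answer: Gamma_xxx = 0, Gamma_xxy = 0, Gamma_xyy = 99/61, Gamma_yxx = 0, Gamma_yxy = -4/11, Gamma_yyy = 0


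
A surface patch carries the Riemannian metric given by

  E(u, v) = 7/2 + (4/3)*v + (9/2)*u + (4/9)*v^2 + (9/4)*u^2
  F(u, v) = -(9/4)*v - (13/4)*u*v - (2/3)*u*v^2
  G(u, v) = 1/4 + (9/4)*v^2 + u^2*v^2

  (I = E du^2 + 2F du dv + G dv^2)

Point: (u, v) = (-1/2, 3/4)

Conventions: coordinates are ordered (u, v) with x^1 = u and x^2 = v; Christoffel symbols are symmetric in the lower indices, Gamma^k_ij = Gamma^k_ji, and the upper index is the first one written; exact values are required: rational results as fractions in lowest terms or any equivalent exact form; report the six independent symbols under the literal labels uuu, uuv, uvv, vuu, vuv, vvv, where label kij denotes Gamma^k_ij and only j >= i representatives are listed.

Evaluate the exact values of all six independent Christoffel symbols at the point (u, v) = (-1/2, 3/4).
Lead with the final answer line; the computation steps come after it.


Answer: Gamma_uuu = 810/5113, Gamma_uuv = 1615/5113, Gamma_uvv = 805/5113, Gamma_vuu = -11632/5113, Gamma_vuv = -594/5113, Gamma_vvv = 5925/5113

E = 49/16, F = -9/32, G = 53/32 at the point
E_u = 9/4, E_v = 2, F_u = -45/16, F_v = -1/8, G_u = -9/16, G_v = 15/4
EG - F^2 = 5113/1024;  g^inv = (1024/5113) * [[53/32, 9/32], [9/32, 49/16]]
first-kind symbols [ij,l] = (1/2)(d_i g_jl + d_j g_il - d_l g_ij): [uu,u] = E_u/2 = 9/8, [uu,v] = F_u - E_v/2 = -61/16, [uv,u] = E_v/2 = 1, [uv,v] = G_u/2 = -9/32, [vv,u] = F_v - G_u/2 = 5/32, [vv,v] = G_v/2 = 15/8
Gamma^u_ij = (G*[ij,u] - F*[ij,v])/(EG - F^2), Gamma^v_ij = (E*[ij,v] - F*[ij,u])/(EG - F^2)


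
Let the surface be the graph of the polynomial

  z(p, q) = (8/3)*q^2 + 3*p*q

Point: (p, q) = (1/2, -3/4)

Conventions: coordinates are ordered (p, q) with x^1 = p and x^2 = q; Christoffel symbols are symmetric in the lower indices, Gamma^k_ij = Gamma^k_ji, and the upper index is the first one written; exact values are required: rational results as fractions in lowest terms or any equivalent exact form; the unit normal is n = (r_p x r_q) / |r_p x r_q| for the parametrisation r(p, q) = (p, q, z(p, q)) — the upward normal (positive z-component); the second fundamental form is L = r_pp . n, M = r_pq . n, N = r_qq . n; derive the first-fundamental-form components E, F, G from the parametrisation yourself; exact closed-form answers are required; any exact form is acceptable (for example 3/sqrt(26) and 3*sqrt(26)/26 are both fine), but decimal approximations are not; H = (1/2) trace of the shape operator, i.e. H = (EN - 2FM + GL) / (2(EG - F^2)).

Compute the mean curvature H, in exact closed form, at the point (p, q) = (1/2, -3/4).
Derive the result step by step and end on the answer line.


z_p = -9/4, z_q = -5/2, z_pp = 0, z_pq = 3, z_qq = 16/3
E = 97/16, F = 45/8, G = 29/4; answer radicand W^2 = 197/16
unnormalised second-form numerators: l = 0, m = 3, n = 16/3; L = l/sqrt(197/16), and similarly M = m/sqrt(W^2), N = n/sqrt(W^2)
H = (E*n - 2*F*m + G*l) / (2*(EG - F^2)*sqrt(W^2)); E*n - 2*F*m + G*l = -17/12, EG - F^2 = 197/16, so H = (-34/591)/sqrt(197/16)

Answer: H = -136*sqrt(197)/116427


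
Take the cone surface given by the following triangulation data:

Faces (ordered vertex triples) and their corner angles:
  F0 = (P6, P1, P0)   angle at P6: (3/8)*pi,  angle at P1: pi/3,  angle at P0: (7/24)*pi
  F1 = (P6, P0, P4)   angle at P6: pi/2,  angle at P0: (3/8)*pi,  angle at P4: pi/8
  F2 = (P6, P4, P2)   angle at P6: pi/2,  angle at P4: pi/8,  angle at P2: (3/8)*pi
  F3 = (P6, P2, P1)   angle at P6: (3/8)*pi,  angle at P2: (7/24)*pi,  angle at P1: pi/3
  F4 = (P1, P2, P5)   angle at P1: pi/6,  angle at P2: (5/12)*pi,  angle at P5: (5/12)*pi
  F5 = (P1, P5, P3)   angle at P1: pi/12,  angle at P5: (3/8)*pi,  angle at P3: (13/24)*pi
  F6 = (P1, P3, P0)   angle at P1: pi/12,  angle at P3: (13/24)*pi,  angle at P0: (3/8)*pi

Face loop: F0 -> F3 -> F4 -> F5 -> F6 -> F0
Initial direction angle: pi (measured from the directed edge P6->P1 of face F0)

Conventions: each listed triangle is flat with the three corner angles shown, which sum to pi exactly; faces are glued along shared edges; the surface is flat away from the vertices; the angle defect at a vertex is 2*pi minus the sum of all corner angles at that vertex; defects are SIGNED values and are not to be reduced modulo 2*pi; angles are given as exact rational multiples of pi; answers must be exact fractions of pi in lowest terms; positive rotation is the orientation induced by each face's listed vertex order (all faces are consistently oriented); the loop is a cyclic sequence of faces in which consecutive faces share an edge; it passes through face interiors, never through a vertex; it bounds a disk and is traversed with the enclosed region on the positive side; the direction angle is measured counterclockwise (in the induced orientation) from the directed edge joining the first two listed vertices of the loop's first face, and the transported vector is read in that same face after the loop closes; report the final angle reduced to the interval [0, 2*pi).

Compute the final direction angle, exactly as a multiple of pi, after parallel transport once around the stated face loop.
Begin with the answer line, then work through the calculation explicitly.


Answer: final direction angle = 0

enclosed vertex P1: corner angles sum to pi, defect = 2*pi - pi = pi
by Gauss-Bonnet the loop rotates the vector by the enclosed defect sum (positive orientation, mod 2*pi)
final angle = pi + pi = 0 (mod 2*pi)


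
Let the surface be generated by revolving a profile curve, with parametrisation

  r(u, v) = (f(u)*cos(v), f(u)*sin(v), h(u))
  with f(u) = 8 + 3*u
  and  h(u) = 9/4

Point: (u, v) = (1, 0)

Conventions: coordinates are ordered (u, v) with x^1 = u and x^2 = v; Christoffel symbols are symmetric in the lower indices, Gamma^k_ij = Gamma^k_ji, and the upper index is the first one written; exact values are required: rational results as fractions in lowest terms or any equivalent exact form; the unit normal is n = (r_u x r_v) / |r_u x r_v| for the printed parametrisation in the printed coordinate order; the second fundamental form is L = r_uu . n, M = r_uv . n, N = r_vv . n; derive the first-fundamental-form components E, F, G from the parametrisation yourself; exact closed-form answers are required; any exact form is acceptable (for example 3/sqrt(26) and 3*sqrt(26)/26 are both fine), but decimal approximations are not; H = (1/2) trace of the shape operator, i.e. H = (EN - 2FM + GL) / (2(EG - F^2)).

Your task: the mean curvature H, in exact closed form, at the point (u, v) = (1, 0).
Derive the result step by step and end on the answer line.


f = 11, f' = 3, f'' = 0, h' = 0, h'' = 0
E = 9, F = 0, G = 121; answer radicand W^2 = 9
unnormalised second-form numerators: l = 0, m = 0, n = 0; L = l/sqrt(9), and similarly M = m/sqrt(W^2), N = n/sqrt(W^2)
H = (E*n - 2*F*m + G*l) / (2*(EG - F^2)*sqrt(W^2)); E*n - 2*F*m + G*l = 0, EG - F^2 = 1089, so H = (0)/sqrt(9)

Answer: H = 0


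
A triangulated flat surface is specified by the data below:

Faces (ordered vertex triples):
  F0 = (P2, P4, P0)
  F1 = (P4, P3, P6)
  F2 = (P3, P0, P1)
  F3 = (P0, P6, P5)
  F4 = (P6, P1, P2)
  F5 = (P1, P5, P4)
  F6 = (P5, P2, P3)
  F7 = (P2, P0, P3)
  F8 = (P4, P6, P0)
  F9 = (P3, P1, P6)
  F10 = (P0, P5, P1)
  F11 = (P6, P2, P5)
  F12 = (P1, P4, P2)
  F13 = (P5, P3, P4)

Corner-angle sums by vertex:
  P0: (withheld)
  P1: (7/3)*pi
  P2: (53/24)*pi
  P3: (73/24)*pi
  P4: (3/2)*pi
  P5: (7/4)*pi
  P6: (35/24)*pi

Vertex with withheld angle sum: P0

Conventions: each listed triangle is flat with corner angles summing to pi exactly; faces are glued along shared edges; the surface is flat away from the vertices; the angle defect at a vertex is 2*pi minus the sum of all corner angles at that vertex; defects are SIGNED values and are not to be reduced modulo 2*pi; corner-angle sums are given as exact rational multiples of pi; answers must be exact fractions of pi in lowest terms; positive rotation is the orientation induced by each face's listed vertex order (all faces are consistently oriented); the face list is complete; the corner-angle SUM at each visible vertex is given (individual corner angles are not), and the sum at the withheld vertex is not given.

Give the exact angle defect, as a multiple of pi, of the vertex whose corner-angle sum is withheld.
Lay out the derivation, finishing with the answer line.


V = 7, E = 21, F = 14; chi = V - E + F = 0
Gauss-Bonnet: total defect = 2*pi*chi = 0; visible defects sum to (-7/24)*pi

Answer: defect(P0) = (7/24)*pi


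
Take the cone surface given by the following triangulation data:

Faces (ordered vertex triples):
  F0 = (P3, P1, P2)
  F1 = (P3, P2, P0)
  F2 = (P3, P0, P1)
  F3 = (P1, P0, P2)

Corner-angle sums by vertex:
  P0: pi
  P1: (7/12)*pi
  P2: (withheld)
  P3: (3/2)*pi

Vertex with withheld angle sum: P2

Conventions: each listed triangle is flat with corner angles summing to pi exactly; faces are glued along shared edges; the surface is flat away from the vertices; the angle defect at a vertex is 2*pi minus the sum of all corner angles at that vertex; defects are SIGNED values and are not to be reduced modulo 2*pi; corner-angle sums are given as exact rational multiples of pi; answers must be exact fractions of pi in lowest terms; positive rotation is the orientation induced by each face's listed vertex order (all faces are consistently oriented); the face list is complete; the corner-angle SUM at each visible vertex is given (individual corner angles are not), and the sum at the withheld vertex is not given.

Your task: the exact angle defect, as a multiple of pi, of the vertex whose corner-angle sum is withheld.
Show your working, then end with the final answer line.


V = 4, E = 6, F = 4; chi = V - E + F = 2
Gauss-Bonnet: total defect = 2*pi*chi = 4*pi; visible defects sum to (35/12)*pi

Answer: defect(P2) = (13/12)*pi


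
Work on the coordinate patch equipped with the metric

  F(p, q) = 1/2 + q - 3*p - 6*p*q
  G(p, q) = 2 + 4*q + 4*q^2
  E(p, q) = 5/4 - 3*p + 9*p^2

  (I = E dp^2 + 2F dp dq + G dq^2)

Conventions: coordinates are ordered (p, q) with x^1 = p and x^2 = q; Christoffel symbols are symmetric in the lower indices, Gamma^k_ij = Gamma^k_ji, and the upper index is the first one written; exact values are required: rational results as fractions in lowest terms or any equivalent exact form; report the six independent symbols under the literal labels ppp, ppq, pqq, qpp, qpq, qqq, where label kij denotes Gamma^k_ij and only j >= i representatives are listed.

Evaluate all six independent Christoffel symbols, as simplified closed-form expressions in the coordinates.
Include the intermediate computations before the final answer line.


E = 5/4 - 3*p + 9*p^2; F = 1/2 + q - 3*p - 6*p*q; G = 2 + 4*q + 4*q^2
Gamma^k_ij = (1/2) g^{kl} (d_i g_jl + d_j g_il - d_l g_ij), with g^inv = (1/(EG-F^2)) [[G, -F], [-F, E]]
first partials: E_p = -3 + 18*p, E_q = 0, F_p = -3 - 6*q, F_q = 1 - 6*p, G_p = 0, G_q = 4 + 8*q
D = EG - F^2 = 9/4 + 4*q - 3*p + 4*q^2 + 9*p^2
expanded: Gamma^p_pp = (G E_p - 2F F_p + F E_q)/(2D), Gamma^p_pq = (G E_q - F G_p)/(2D), Gamma^p_qq = (2G F_q - G G_p - F G_q)/(2D), Gamma^q_pp = (2E F_p - E E_q - F E_p)/(2D), Gamma^q_pq = (E G_p - F E_q)/(2D), Gamma^q_qq = (E G_q - 2F F_q + F G_p)/(2D); substitute and cancel common factors

Answer: Gamma_ppp = (36*p - 6)/(36*p^2 - 12*p + 16*q^2 + 16*q + 9), Gamma_ppq = 0, Gamma_pqq = (4 - 24*p)/(36*p^2 - 12*p + 16*q^2 + 16*q + 9), Gamma_qpp = (-24*q - 12)/(36*p^2 - 12*p + 16*q^2 + 16*q + 9), Gamma_qpq = 0, Gamma_qqq = (16*q + 8)/(36*p^2 - 12*p + 16*q^2 + 16*q + 9)


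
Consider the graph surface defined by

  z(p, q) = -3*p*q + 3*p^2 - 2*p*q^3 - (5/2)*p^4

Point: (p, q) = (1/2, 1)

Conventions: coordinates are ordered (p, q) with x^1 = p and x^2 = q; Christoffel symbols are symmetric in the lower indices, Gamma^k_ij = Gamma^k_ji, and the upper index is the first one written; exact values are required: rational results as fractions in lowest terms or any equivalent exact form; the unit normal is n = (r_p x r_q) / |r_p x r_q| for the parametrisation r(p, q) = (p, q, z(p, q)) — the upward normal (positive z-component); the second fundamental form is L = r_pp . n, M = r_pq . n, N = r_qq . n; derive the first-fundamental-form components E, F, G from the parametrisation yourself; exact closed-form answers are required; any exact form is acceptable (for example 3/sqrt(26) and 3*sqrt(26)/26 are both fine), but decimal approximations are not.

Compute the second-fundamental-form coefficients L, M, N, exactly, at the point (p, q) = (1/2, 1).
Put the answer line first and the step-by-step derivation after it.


Answer: L = -6*sqrt(509)/509, M = -36*sqrt(509)/509, N = -24*sqrt(509)/509

z_p = -13/4, z_q = -9/2, z_pp = -3/2, z_pq = -9, z_qq = -6
E = 185/16, F = 117/8, G = 85/4; answer radicand W^2 = 509/16
unnormalised second-form numerators: l = -3/2, m = -9, n = -6; L = l/sqrt(509/16), and similarly M = m/sqrt(W^2), N = n/sqrt(W^2)


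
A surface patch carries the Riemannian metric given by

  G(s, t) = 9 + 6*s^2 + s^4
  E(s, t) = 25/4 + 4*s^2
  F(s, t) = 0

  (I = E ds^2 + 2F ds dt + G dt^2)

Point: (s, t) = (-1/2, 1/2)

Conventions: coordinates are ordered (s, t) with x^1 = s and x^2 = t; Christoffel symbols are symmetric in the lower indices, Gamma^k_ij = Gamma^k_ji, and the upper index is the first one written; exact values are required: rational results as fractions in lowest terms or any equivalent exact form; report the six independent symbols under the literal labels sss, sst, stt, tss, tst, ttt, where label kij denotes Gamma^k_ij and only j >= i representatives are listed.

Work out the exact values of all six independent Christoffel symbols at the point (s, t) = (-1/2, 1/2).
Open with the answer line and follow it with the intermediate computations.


Answer: Gamma_sss = -8/29, Gamma_sst = 0, Gamma_stt = 13/29, Gamma_tss = 0, Gamma_tst = -4/13, Gamma_ttt = 0

E = 29/4, F = 0, G = 169/16 at the point
E_s = -4, E_t = 0, F_s = 0, F_t = 0, G_s = -13/2, G_t = 0
EG - F^2 = 4901/64;  g^inv = (64/4901) * [[169/16, 0], [0, 29/4]]
first-kind symbols [ij,l] = (1/2)(d_i g_jl + d_j g_il - d_l g_ij): [ss,s] = E_s/2 = -2, [ss,t] = F_s - E_t/2 = 0, [st,s] = E_t/2 = 0, [st,t] = G_s/2 = -13/4, [tt,s] = F_t - G_s/2 = 13/4, [tt,t] = G_t/2 = 0
Gamma^s_ij = (G*[ij,s] - F*[ij,t])/(EG - F^2), Gamma^t_ij = (E*[ij,t] - F*[ij,s])/(EG - F^2)


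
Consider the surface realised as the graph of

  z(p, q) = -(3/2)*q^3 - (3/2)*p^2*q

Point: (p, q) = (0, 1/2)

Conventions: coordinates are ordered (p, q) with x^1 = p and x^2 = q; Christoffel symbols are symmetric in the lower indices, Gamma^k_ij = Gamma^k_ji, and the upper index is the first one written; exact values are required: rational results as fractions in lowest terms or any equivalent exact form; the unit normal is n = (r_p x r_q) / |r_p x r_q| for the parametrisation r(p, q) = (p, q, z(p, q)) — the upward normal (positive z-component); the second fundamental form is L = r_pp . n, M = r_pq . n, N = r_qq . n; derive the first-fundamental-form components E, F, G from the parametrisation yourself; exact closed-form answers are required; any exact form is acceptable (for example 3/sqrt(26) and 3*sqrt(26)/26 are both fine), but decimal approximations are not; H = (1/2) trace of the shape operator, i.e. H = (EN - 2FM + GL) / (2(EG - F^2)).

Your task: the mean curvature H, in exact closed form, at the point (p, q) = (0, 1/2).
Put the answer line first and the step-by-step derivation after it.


Answer: H = -2022*sqrt(145)/21025

z_p = 0, z_q = -9/8, z_pp = -3/2, z_pq = 0, z_qq = -9/2
E = 1, F = 0, G = 145/64; answer radicand W^2 = 145/64
unnormalised second-form numerators: l = -3/2, m = 0, n = -9/2; L = l/sqrt(145/64), and similarly M = m/sqrt(W^2), N = n/sqrt(W^2)
H = (E*n - 2*F*m + G*l) / (2*(EG - F^2)*sqrt(W^2)); E*n - 2*F*m + G*l = -1011/128, EG - F^2 = 145/64, so H = (-1011/580)/sqrt(145/64)


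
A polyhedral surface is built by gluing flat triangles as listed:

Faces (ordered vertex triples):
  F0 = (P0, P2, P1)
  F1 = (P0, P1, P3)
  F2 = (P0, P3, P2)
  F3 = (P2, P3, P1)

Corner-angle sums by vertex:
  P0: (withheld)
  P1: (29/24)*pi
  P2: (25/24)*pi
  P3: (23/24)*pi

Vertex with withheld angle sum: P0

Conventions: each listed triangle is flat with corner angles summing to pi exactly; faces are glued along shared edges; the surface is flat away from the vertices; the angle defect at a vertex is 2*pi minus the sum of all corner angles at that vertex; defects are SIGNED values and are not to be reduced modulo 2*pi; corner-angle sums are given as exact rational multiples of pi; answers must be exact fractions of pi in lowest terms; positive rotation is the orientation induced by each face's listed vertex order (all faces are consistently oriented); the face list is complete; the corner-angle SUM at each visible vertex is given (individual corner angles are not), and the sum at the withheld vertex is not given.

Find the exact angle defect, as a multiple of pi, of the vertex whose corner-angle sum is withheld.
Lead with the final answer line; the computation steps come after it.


Answer: defect(P0) = (29/24)*pi

V = 4, E = 6, F = 4; chi = V - E + F = 2
Gauss-Bonnet: total defect = 2*pi*chi = 4*pi; visible defects sum to (67/24)*pi


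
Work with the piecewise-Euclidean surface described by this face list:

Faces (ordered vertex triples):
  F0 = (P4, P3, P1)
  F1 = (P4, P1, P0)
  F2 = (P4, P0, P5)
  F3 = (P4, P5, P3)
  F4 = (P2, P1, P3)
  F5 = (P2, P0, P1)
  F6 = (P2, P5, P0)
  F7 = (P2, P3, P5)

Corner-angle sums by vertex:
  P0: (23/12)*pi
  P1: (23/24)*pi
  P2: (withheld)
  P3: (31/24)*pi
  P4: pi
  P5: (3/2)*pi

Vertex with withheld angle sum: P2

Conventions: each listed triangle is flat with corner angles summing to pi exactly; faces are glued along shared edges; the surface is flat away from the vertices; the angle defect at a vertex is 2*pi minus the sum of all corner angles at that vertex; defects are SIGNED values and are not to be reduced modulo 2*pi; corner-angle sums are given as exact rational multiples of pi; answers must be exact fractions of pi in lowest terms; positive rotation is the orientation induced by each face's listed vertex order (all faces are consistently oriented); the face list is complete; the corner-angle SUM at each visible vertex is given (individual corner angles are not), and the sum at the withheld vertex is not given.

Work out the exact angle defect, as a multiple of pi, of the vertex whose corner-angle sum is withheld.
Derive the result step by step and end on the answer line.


V = 6, E = 12, F = 8; chi = V - E + F = 2
Gauss-Bonnet: total defect = 2*pi*chi = 4*pi; visible defects sum to (10/3)*pi

Answer: defect(P2) = (2/3)*pi


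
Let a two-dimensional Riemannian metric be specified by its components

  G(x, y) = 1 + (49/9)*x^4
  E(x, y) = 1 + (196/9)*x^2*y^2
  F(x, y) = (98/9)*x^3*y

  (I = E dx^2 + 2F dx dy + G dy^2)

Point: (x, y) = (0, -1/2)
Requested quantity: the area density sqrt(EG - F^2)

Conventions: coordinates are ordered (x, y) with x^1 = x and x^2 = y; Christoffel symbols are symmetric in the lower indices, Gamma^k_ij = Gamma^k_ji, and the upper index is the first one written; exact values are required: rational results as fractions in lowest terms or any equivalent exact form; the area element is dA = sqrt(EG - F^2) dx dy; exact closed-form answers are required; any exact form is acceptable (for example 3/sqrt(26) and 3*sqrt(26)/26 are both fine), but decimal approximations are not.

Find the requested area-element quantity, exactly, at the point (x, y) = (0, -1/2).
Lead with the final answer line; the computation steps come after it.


Answer: sqrt(EG - F^2) = 1

E = 1, F = 0, G = 1; EG - F^2 = 1


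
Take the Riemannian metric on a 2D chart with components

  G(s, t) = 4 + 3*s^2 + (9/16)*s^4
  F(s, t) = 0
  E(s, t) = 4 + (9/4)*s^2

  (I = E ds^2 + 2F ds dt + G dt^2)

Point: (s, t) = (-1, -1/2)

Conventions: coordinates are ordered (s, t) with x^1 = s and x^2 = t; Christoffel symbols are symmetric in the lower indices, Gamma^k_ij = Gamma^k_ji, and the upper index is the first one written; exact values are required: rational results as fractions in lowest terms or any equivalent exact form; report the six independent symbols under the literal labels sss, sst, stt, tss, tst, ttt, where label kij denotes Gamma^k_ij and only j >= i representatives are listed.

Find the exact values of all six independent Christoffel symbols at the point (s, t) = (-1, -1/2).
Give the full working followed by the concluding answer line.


E = 25/4, F = 0, G = 121/16 at the point
E_s = -9/2, E_t = 0, F_s = 0, F_t = 0, G_s = -33/4, G_t = 0
EG - F^2 = 3025/64;  g^inv = (64/3025) * [[121/16, 0], [0, 25/4]]
first-kind symbols [ij,l] = (1/2)(d_i g_jl + d_j g_il - d_l g_ij): [ss,s] = E_s/2 = -9/4, [ss,t] = F_s - E_t/2 = 0, [st,s] = E_t/2 = 0, [st,t] = G_s/2 = -33/8, [tt,s] = F_t - G_s/2 = 33/8, [tt,t] = G_t/2 = 0
Gamma^s_ij = (G*[ij,s] - F*[ij,t])/(EG - F^2), Gamma^t_ij = (E*[ij,t] - F*[ij,s])/(EG - F^2)

Answer: Gamma_sss = -9/25, Gamma_sst = 0, Gamma_stt = 33/50, Gamma_tss = 0, Gamma_tst = -6/11, Gamma_ttt = 0


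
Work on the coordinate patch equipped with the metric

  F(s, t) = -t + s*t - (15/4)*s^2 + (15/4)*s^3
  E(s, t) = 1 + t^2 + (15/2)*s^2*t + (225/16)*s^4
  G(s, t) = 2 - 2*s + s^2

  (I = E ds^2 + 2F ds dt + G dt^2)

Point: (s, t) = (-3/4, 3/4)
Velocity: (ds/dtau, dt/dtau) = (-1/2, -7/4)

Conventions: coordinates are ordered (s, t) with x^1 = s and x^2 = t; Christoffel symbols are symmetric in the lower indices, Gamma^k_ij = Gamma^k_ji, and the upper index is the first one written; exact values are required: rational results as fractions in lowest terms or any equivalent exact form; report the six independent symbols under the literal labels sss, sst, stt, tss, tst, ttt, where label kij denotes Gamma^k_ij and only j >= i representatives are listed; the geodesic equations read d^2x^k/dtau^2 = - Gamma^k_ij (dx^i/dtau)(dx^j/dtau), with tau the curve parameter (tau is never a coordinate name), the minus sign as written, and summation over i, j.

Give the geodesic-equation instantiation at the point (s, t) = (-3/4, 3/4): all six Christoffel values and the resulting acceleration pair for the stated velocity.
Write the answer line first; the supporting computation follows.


Answer: Gamma_sss = -65880/50129, Gamma_sst = 11712/50129, Gamma_stt = 0, Gamma_tss = 40320/50129, Gamma_tst = -7168/50129, Gamma_ttt = 0; accelerations (d^2s/dtau^2, d^2t/dtau^2) = (-4026/50129, 2464/50129)

E = 37585/4096, F = -1281/256, G = 65/16 at the point
E_s = -8235/256, E_t = 183/32, F_s = 813/64, F_t = -7/4, G_s = -7/2, G_t = 0
EG - F^2 = 50129/4096;  g^inv = (4096/50129) * [[65/16, 1281/256], [1281/256, 37585/4096]]
first-kind symbols [ij,l] = (1/2)(d_i g_jl + d_j g_il - d_l g_ij): [ss,s] = E_s/2 = -8235/512, [ss,t] = F_s - E_t/2 = 315/32, [st,s] = E_t/2 = 183/64, [st,t] = G_s/2 = -7/4, [tt,s] = F_t - G_s/2 = 0, [tt,t] = G_t/2 = 0
Gamma^s_ij = (G*[ij,s] - F*[ij,t])/(EG - F^2), Gamma^t_ij = (E*[ij,t] - F*[ij,s])/(EG - F^2)
Gamma_sss = -65880/50129, Gamma_sst = 11712/50129, Gamma_stt = 0, Gamma_tss = 40320/50129, Gamma_tst = -7168/50129, Gamma_ttt = 0
d^2s/dtau^2 = -(Gamma_sss*(-1/2)^2 + 2*Gamma_sst*(-1/2)*(-7/4) + Gamma_stt*(-7/4)^2) = -4026/50129
d^2t/dtau^2 = -(Gamma_tss*(-1/2)^2 + 2*Gamma_tst*(-1/2)*(-7/4) + Gamma_ttt*(-7/4)^2) = 2464/50129


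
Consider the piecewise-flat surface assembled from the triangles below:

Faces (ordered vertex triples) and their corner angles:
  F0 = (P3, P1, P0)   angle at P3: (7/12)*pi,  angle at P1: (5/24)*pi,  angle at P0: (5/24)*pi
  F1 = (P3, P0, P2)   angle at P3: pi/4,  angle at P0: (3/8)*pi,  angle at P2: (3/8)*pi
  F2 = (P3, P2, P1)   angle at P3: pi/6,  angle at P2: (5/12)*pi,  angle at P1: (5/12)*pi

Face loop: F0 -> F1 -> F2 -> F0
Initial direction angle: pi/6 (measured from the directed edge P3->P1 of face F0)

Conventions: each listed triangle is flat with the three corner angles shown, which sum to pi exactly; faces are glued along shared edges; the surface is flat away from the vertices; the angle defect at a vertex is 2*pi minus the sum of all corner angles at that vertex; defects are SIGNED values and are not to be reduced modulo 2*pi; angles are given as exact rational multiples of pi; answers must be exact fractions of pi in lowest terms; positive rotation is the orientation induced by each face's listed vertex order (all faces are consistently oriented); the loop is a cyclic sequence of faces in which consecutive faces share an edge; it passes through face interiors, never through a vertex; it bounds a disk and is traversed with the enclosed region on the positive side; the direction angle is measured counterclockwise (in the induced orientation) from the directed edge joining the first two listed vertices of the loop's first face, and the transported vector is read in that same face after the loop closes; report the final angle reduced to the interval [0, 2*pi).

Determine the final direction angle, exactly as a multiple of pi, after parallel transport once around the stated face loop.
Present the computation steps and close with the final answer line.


enclosed vertex P3: corner angles sum to pi, defect = 2*pi - pi = pi
adding the enclosed defects to the starting angle (mod 2*pi, induced orientation) gives the holonomy
final angle = pi/6 + pi = (7/6)*pi (mod 2*pi)

Answer: final direction angle = (7/6)*pi


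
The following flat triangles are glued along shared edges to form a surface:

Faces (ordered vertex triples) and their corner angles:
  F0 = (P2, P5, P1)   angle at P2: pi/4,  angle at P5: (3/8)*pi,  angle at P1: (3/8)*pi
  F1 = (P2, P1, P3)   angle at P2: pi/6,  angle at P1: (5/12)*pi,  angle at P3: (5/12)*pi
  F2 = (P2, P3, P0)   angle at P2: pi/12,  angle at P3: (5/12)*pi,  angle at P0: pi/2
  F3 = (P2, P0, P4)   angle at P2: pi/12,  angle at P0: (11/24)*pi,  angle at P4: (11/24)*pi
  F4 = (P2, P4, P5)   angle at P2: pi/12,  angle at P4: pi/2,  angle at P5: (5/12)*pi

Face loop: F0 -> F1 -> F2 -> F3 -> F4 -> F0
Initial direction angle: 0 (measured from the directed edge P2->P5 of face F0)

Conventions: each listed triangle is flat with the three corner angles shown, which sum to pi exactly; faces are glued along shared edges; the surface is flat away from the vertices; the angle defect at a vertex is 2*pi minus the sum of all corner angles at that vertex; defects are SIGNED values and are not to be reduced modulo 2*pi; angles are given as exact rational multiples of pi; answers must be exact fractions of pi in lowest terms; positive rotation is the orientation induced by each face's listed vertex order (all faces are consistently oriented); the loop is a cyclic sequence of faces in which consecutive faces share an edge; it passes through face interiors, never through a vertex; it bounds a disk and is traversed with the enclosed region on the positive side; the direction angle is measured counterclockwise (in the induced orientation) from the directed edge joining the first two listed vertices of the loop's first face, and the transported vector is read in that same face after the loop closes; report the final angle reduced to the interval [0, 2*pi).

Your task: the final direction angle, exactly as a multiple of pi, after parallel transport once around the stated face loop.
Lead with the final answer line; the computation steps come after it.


Answer: final direction angle = (4/3)*pi

enclosed vertex P2: corner angles sum to (2/3)*pi, defect = 2*pi - (2/3)*pi = (4/3)*pi
final direction = starting direction + enclosed defect total, reduced mod 2*pi (induced orientation)
final angle = 0 + (4/3)*pi = (4/3)*pi (mod 2*pi)
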